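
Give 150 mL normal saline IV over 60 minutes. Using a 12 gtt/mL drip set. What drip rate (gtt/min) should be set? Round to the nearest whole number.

150 mL ÷ (60 min) = 2.5 mL/min
2.5 mL/min × 12 gtt/mL = 30 gtt/min

30 gtt/min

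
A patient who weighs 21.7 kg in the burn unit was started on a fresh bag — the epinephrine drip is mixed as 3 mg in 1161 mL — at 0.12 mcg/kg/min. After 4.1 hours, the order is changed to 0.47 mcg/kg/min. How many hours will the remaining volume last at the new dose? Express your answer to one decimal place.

3.9 hours

Initial rate:
Dose = 0.12 mcg/kg/min × 21.7 kg = 2.604 mcg/min
2.604 mcg/min × 60 min/hr = 156.24 mcg/hr
Concentration = 3 mg ÷ 1161 mL = 0.002583979 mg/mL = 2.583979 mcg/mL
Rate = 156.24 mcg/hr ÷ 2.583979 mcg/mL = 60.46488 mL/hr
Volume infused so far = 60.46488 mL/hr × 4.1 hr = 247.906 mL
Volume remaining = 1161 − 247.906 = 913.094 mL
New rate:
Dose = 0.47 mcg/kg/min × 21.7 kg = 10.199 mcg/min
10.199 mcg/min × 60 min/hr = 611.94 mcg/hr
Rate = 611.94 mcg/hr ÷ 2.583979 mcg/mL = 236.8208 mL/hr
Time remaining = 913.094 mL ÷ 236.8208 mL/hr = 3.855633 hr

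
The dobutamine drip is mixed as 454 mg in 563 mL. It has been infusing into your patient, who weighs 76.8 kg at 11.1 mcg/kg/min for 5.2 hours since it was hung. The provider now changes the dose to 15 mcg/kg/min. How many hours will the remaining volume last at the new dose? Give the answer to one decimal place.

Initial rate:
Dose = 11.1 mcg/kg/min × 76.8 kg = 852.48 mcg/min
852.48 mcg/min × 60 min/hr = 51148.8 mcg/hr
Concentration = 454 mg ÷ 563 mL = 0.8063943 mg/mL = 806.3943 mcg/mL
Rate = 51148.8 mcg/hr ÷ 806.3943 mcg/mL = 63.42902 mL/hr
Volume infused so far = 63.42902 mL/hr × 5.2 hr = 329.8309 mL
Volume remaining = 563 − 329.8309 = 233.1691 mL
New rate:
Dose = 15 mcg/kg/min × 76.8 kg = 1152 mcg/min
1152 mcg/min × 60 min/hr = 69120 mcg/hr
Rate = 69120 mcg/hr ÷ 806.3943 mcg/mL = 85.71489 mL/hr
Time remaining = 233.1691 mL ÷ 85.71489 mL/hr = 2.720287 hr

2.7 hours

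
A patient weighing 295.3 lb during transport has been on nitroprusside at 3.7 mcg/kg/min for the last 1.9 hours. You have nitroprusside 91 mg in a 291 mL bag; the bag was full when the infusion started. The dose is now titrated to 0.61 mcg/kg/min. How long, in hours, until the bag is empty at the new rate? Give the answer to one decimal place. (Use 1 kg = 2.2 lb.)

7.0 hours

Initial rate:
Weight = 295.3 lb ÷ 2.2 lb/kg = 134.2273 kg
Dose = 3.7 mcg/kg/min × 134.2273 kg = 496.6409 mcg/min
496.6409 mcg/min × 60 min/hr = 29798.45 mcg/hr
Concentration = 91 mg ÷ 291 mL = 0.3127148 mg/mL = 312.7148 mcg/mL
Rate = 29798.45 mcg/hr ÷ 312.7148 mcg/mL = 95.28956 mL/hr
Volume infused so far = 95.28956 mL/hr × 1.9 hr = 181.0502 mL
Volume remaining = 291 − 181.0502 = 109.9498 mL
New rate:
Dose = 0.61 mcg/kg/min × 134.2273 kg = 81.87864 mcg/min
81.87864 mcg/min × 60 min/hr = 4912.718 mcg/hr
Rate = 4912.718 mcg/hr ÷ 312.7148 mcg/mL = 15.7099 mL/hr
Time remaining = 109.9498 mL ÷ 15.7099 mL/hr = 6.99876 hr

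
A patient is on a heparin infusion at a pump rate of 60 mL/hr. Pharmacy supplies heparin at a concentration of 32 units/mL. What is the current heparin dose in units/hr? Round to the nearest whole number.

Drug rate = 60 mL/hr × 32 units/mL = 1920 units/hr

1920 units/hr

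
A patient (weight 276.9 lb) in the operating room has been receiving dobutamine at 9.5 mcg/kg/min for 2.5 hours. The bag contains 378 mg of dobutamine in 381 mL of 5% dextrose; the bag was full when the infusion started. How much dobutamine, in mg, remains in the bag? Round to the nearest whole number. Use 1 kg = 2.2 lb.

199 mg

Weight = 276.9 lb ÷ 2.2 lb/kg = 125.8636 kg
Dose = 9.5 mcg/kg/min × 125.8636 kg = 1195.705 mcg/min
1195.705 mcg/min × 60 min/hr = 71742.27 mcg/hr
Concentration = 378 mg ÷ 381 mL = 0.992126 mg/mL = 992.126 mcg/mL
Rate = 71742.27 mcg/hr ÷ 992.126 mcg/mL = 72.31166 mL/hr
Volume infused = 72.31166 mL/hr × 2.5 hr = 180.7791 mL
Volume remaining = 381 − 180.7791 = 200.2209 mL
Drug remaining = 200.2209 mL × 992.126 mcg/mL = 198644.3 mcg = 198.6443 mg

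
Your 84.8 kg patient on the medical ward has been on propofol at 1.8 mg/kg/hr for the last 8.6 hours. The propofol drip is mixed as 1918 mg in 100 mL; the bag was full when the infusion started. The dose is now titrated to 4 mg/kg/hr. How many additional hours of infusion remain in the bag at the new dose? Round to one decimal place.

Initial rate:
Dose = 1.8 mg/kg/hr × 84.8 kg = 152.64 mg/hr
Concentration = 1918 mg ÷ 100 mL = 19.18 mg/mL
Rate = 152.64 mg/hr ÷ 19.18 mg/mL = 7.95829 mL/hr
Volume infused so far = 7.95829 mL/hr × 8.6 hr = 68.44129 mL
Volume remaining = 100 − 68.44129 = 31.55871 mL
New rate:
Dose = 4 mg/kg/hr × 84.8 kg = 339.2 mg/hr
Rate = 339.2 mg/hr ÷ 19.18 mg/mL = 17.68509 mL/hr
Time remaining = 31.55871 mL ÷ 17.68509 mL/hr = 1.784481 hr

1.8 hours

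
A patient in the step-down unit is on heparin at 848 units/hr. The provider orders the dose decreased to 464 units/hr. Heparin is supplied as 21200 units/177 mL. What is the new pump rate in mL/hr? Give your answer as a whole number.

Concentration = 21200 units ÷ 177 mL = 119.774 units/mL
Rate = 464 units/hr ÷ 119.774 units/mL = 3.873962 mL/hr

4 mL/hr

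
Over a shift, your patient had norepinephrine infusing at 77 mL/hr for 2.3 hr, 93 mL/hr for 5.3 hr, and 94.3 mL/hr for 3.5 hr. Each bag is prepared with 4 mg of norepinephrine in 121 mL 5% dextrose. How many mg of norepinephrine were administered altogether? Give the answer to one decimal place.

33.1 mg

Concentration = 4 mg ÷ 121 mL = 0.03305785 mg/mL
Stage 1: 77 mL/hr × 2.3 hr = 177.1 mL → 177.1 mL × 0.03305785 mg/mL = 5.854545 mg
Stage 2: 93 mL/hr × 5.3 hr = 492.9 mL → 492.9 mL × 0.03305785 mg/mL = 16.29421 mg
Stage 3: 94.3 mL/hr × 3.5 hr = 330.05 mL → 330.05 mL × 0.03305785 mg/mL = 10.91074 mg
Total = 5.854545 + 16.29421 + 10.91074 = 33.0595 mg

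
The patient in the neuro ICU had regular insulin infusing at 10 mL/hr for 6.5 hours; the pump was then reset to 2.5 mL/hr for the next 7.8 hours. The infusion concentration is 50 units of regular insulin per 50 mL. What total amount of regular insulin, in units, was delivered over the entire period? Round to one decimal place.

Concentration = 50 units ÷ 50 mL = 1 units/mL
Stage 1: 10 mL/hr × 6.5 hr = 65 mL → 65 mL × 1 units/mL = 65 units
Stage 2: 2.5 mL/hr × 7.8 hr = 19.5 mL → 19.5 mL × 1 units/mL = 19.5 units
Total = 65 + 19.5 = 84.5 units

84.5 units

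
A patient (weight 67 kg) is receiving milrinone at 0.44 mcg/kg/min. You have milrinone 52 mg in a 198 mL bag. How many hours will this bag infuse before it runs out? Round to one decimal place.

Dose = 0.44 mcg/kg/min × 67 kg = 29.48 mcg/min
29.48 mcg/min × 60 min/hr = 1768.8 mcg/hr
Concentration = 52 mg ÷ 198 mL = 0.2626263 mg/mL = 262.6263 mcg/mL
Rate = 1768.8 mcg/hr ÷ 262.6263 mcg/mL = 6.735046 mL/hr
Duration = 198 mL ÷ 6.735046 mL/hr = 29.39846 hr

29.4 hours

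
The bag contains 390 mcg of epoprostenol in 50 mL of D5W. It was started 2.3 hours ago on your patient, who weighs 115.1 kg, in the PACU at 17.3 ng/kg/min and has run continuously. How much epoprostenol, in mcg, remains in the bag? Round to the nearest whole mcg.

115 mcg

Dose = 17.3 ng/kg/min × 115.1 kg = 1991.23 ng/min
1991.23 ng/min × 60 min/hr = 119473.8 ng/hr
Concentration = 390 mcg ÷ 50 mL = 7.8 mcg/mL = 7800 ng/mL
Rate = 119473.8 ng/hr ÷ 7800 ng/mL = 15.31715 mL/hr
Volume infused = 15.31715 mL/hr × 2.3 hr = 35.22945 mL
Volume remaining = 50 − 35.22945 = 14.77055 mL
Drug remaining = 14.77055 mL × 7800 ng/mL = 115210.3 ng = 115.2103 mcg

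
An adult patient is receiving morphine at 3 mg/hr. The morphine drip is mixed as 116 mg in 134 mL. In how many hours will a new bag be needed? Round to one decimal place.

38.7 hours

Concentration = 116 mg ÷ 134 mL = 0.8656716 mg/mL
Rate = 3 mg/hr ÷ 0.8656716 mg/mL = 3.465517 mL/hr
Duration = 134 mL ÷ 3.465517 mL/hr = 38.66667 hr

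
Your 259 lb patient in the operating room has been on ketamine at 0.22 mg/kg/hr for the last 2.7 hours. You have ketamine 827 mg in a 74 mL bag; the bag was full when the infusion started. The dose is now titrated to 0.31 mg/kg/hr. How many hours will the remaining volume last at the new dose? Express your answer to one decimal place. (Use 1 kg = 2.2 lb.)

Initial rate:
Weight = 259 lb ÷ 2.2 lb/kg = 117.7273 kg
Dose = 0.22 mg/kg/hr × 117.7273 kg = 25.9 mg/hr
Concentration = 827 mg ÷ 74 mL = 11.17568 mg/mL
Rate = 25.9 mg/hr ÷ 11.17568 mg/mL = 2.317533 mL/hr
Volume infused so far = 2.317533 mL/hr × 2.7 hr = 6.25734 mL
Volume remaining = 74 − 6.25734 = 67.74266 mL
New rate:
Dose = 0.31 mg/kg/hr × 117.7273 kg = 36.49545 mg/hr
Rate = 36.49545 mg/hr ÷ 11.17568 mg/mL = 3.265615 mL/hr
Time remaining = 67.74266 mL ÷ 3.265615 mL/hr = 20.74423 hr

20.7 hours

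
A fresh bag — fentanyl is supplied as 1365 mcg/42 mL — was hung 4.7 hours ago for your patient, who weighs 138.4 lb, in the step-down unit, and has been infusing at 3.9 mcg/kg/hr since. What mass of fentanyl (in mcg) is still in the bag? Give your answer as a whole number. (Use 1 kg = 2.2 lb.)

Weight = 138.4 lb ÷ 2.2 lb/kg = 62.90909 kg
Dose = 3.9 mcg/kg/hr × 62.90909 kg = 245.3455 mcg/hr
Concentration = 1365 mcg ÷ 42 mL = 32.5 mcg/mL
Rate = 245.3455 mcg/hr ÷ 32.5 mcg/mL = 7.549091 mL/hr
Volume infused = 7.549091 mL/hr × 4.7 hr = 35.48073 mL
Volume remaining = 42 − 35.48073 = 6.519273 mL
Drug remaining = 6.519273 mL × 32.5 mcg/mL = 211.8764 mcg

212 mcg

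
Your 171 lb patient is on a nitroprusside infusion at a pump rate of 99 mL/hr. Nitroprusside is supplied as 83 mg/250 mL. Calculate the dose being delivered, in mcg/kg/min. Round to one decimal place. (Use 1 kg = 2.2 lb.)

Weight = 171 lb ÷ 2.2 lb/kg = 77.72727 kg
Concentration = 83 mg ÷ 250 mL = 0.332 mg/mL = 332 mcg/mL
Drug rate = 99 mL/hr × 332 mcg/mL = 32868 mcg/hr
32868 mcg/hr ÷ 60 min/hr = 547.8 mcg/min
547.8 mcg/min ÷ 77.72727 kg = 7.047719 mcg/kg/min

7.0 mcg/kg/min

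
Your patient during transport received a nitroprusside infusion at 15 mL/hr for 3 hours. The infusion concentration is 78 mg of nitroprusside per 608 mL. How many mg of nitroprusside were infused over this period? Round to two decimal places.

Concentration = 78 mg ÷ 608 mL = 0.1282895 mg/mL = 128.2895 mcg/mL
Drug rate = 15 mL/hr × 128.2895 mcg/mL = 1924.342 mcg/hr
Total = 1924.342 mcg/hr × 3 hr = 5773.026 mcg = 5.773026 mg

5.77 mg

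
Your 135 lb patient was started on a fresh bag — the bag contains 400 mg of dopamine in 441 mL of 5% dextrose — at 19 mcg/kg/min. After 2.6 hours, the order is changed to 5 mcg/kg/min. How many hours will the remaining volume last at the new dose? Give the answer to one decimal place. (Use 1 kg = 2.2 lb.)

Initial rate:
Weight = 135 lb ÷ 2.2 lb/kg = 61.36364 kg
Dose = 19 mcg/kg/min × 61.36364 kg = 1165.909 mcg/min
1165.909 mcg/min × 60 min/hr = 69954.55 mcg/hr
Concentration = 400 mg ÷ 441 mL = 0.9070295 mg/mL = 907.0295 mcg/mL
Rate = 69954.55 mcg/hr ÷ 907.0295 mcg/mL = 77.12489 mL/hr
Volume infused so far = 77.12489 mL/hr × 2.6 hr = 200.5247 mL
Volume remaining = 441 − 200.5247 = 240.4753 mL
New rate:
Dose = 5 mcg/kg/min × 61.36364 kg = 306.8182 mcg/min
306.8182 mcg/min × 60 min/hr = 18409.09 mcg/hr
Rate = 18409.09 mcg/hr ÷ 907.0295 mcg/mL = 20.29602 mL/hr
Time remaining = 240.4753 mL ÷ 20.29602 mL/hr = 11.8484 hr

11.8 hours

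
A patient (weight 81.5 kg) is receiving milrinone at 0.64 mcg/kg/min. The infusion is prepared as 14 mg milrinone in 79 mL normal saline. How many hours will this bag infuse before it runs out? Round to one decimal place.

Dose = 0.64 mcg/kg/min × 81.5 kg = 52.16 mcg/min
52.16 mcg/min × 60 min/hr = 3129.6 mcg/hr
Concentration = 14 mg ÷ 79 mL = 0.1772152 mg/mL = 177.2152 mcg/mL
Rate = 3129.6 mcg/hr ÷ 177.2152 mcg/mL = 17.65989 mL/hr
Duration = 79 mL ÷ 17.65989 mL/hr = 4.473415 hr

4.5 hours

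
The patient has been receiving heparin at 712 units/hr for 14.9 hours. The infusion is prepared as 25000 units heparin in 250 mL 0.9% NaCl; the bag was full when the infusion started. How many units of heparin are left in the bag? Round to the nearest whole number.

Concentration = 25000 units ÷ 250 mL = 100 units/mL
Rate = 712 units/hr ÷ 100 units/mL = 7.12 mL/hr
Volume infused = 7.12 mL/hr × 14.9 hr = 106.088 mL
Volume remaining = 250 − 106.088 = 143.912 mL
Drug remaining = 143.912 mL × 100 units/mL = 14391.2 units

14391 units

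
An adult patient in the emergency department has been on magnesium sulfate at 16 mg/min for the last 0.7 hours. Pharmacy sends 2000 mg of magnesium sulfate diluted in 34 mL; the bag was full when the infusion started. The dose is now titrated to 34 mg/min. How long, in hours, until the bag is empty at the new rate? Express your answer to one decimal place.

Initial rate:
16 mg/min × 60 min/hr = 960 mg/hr
Concentration = 2000 mg ÷ 34 mL = 58.82353 mg/mL
Rate = 960 mg/hr ÷ 58.82353 mg/mL = 16.32 mL/hr
Volume infused so far = 16.32 mL/hr × 0.7 hr = 11.424 mL
Volume remaining = 34 − 11.424 = 22.576 mL
New rate:
34 mg/min × 60 min/hr = 2040 mg/hr
Rate = 2040 mg/hr ÷ 58.82353 mg/mL = 34.68 mL/hr
Time remaining = 22.576 mL ÷ 34.68 mL/hr = 0.6509804 hr

0.7 hours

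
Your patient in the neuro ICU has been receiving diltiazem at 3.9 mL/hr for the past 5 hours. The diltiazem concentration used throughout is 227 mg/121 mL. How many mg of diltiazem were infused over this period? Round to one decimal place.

36.6 mg

Concentration = 227 mg ÷ 121 mL = 1.876033 mg/mL
Drug rate = 3.9 mL/hr × 1.876033 mg/mL = 7.316529 mg/hr
Total = 7.316529 mg/hr × 5 hr = 36.58264 mg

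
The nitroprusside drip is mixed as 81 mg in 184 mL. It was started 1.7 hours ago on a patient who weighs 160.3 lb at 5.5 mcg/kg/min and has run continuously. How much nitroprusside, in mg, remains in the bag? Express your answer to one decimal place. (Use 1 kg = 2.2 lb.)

40.1 mg

Weight = 160.3 lb ÷ 2.2 lb/kg = 72.86364 kg
Dose = 5.5 mcg/kg/min × 72.86364 kg = 400.75 mcg/min
400.75 mcg/min × 60 min/hr = 24045 mcg/hr
Concentration = 81 mg ÷ 184 mL = 0.4402174 mg/mL = 440.2174 mcg/mL
Rate = 24045 mcg/hr ÷ 440.2174 mcg/mL = 54.62074 mL/hr
Volume infused = 54.62074 mL/hr × 1.7 hr = 92.85526 mL
Volume remaining = 184 − 92.85526 = 91.14474 mL
Drug remaining = 91.14474 mL × 440.2174 mcg/mL = 40123.5 mcg = 40.1235 mg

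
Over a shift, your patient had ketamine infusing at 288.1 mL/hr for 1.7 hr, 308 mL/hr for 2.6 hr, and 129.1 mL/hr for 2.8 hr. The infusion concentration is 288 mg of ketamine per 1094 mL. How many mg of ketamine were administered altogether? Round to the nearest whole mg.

435 mg

Concentration = 288 mg ÷ 1094 mL = 0.2632541 mg/mL
Stage 1: 288.1 mL/hr × 1.7 hr = 489.77 mL → 489.77 mL × 0.2632541 mg/mL = 128.934 mg
Stage 2: 308 mL/hr × 2.6 hr = 800.8 mL → 800.8 mL × 0.2632541 mg/mL = 210.8139 mg
Stage 3: 129.1 mL/hr × 2.8 hr = 361.48 mL → 361.48 mL × 0.2632541 mg/mL = 95.1611 mg
Total = 128.934 + 210.8139 + 95.1611 = 434.909 mg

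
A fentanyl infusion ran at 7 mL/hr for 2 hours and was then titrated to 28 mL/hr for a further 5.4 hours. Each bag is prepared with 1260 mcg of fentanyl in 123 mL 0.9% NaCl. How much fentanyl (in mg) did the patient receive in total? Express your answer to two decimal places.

Concentration = 1260 mcg ÷ 123 mL = 10.2439 mcg/mL
Stage 1: 7 mL/hr × 2 hr = 14 mL → 14 mL × 10.2439 mcg/mL = 143.4146 mcg
Stage 2: 28 mL/hr × 5.4 hr = 151.2 mL → 151.2 mL × 10.2439 mcg/mL = 1548.878 mcg
Total = 143.4146 + 1548.878 = 1692.293 mcg = 1.692293 mg

1.69 mg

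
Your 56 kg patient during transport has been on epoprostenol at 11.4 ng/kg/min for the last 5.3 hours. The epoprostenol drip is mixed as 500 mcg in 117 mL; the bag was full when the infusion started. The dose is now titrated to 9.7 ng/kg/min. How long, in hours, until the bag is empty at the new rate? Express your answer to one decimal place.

9.1 hours

Initial rate:
Dose = 11.4 ng/kg/min × 56 kg = 638.4 ng/min
638.4 ng/min × 60 min/hr = 38304 ng/hr
Concentration = 500 mcg ÷ 117 mL = 4.273504 mcg/mL = 4273.504 ng/mL
Rate = 38304 ng/hr ÷ 4273.504 ng/mL = 8.963136 mL/hr
Volume infused so far = 8.963136 mL/hr × 5.3 hr = 47.50462 mL
Volume remaining = 117 − 47.50462 = 69.49538 mL
New rate:
Dose = 9.7 ng/kg/min × 56 kg = 543.2 ng/min
543.2 ng/min × 60 min/hr = 32592 ng/hr
Rate = 32592 ng/hr ÷ 4273.504 ng/mL = 7.626528 mL/hr
Time remaining = 69.49538 mL ÷ 7.626528 mL/hr = 9.112322 hr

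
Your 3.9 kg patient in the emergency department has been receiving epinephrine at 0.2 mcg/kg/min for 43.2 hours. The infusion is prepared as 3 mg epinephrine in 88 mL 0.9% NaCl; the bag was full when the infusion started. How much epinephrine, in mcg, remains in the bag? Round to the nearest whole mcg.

Dose = 0.2 mcg/kg/min × 3.9 kg = 0.78 mcg/min
0.78 mcg/min × 60 min/hr = 46.8 mcg/hr
Concentration = 3 mg ÷ 88 mL = 0.03409091 mg/mL = 34.09091 mcg/mL
Rate = 46.8 mcg/hr ÷ 34.09091 mcg/mL = 1.3728 mL/hr
Volume infused = 1.3728 mL/hr × 43.2 hr = 59.30496 mL
Volume remaining = 88 − 59.30496 = 28.69504 mL
Drug remaining = 28.69504 mL × 34.09091 mcg/mL = 978.24 mcg

978 mcg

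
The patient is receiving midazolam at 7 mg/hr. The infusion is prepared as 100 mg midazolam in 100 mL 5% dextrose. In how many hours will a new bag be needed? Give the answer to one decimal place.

Concentration = 100 mg ÷ 100 mL = 1 mg/mL
Rate = 7 mg/hr ÷ 1 mg/mL = 7 mL/hr
Duration = 100 mL ÷ 7 mL/hr = 14.28571 hr

14.3 hours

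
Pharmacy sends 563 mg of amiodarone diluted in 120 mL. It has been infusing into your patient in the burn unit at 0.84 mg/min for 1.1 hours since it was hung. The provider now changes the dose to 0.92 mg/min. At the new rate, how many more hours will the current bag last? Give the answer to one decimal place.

9.2 hours

Initial rate:
0.84 mg/min × 60 min/hr = 50.4 mg/hr
Concentration = 563 mg ÷ 120 mL = 4.691667 mg/mL
Rate = 50.4 mg/hr ÷ 4.691667 mg/mL = 10.74245 mL/hr
Volume infused so far = 10.74245 mL/hr × 1.1 hr = 11.8167 mL
Volume remaining = 120 − 11.8167 = 108.1833 mL
New rate:
0.92 mg/min × 60 min/hr = 55.2 mg/hr
Rate = 55.2 mg/hr ÷ 4.691667 mg/mL = 11.76554 mL/hr
Time remaining = 108.1833 mL ÷ 11.76554 mL/hr = 9.194928 hr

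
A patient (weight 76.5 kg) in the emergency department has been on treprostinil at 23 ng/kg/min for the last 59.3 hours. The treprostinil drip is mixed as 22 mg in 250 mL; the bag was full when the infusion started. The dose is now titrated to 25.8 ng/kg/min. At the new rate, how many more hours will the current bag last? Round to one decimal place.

132.9 hours

Initial rate:
Dose = 23 ng/kg/min × 76.5 kg = 1759.5 ng/min
1759.5 ng/min × 60 min/hr = 105570 ng/hr
Concentration = 22 mg ÷ 250 mL = 0.088 mg/mL = 88000 ng/mL
Rate = 105570 ng/hr ÷ 88000 ng/mL = 1.199659 mL/hr
Volume infused so far = 1.199659 mL/hr × 59.3 hr = 71.13978 mL
Volume remaining = 250 − 71.13978 = 178.8602 mL
New rate:
Dose = 25.8 ng/kg/min × 76.5 kg = 1973.7 ng/min
1973.7 ng/min × 60 min/hr = 118422 ng/hr
Rate = 118422 ng/hr ÷ 88000 ng/mL = 1.345705 mL/hr
Time remaining = 178.8602 mL ÷ 1.345705 mL/hr = 132.912 hr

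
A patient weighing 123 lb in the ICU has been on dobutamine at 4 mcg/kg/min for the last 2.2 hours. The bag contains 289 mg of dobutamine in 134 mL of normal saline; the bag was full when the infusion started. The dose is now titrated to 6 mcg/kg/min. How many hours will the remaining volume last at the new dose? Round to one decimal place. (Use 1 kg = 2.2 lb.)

Initial rate:
Weight = 123 lb ÷ 2.2 lb/kg = 55.90909 kg
Dose = 4 mcg/kg/min × 55.90909 kg = 223.6364 mcg/min
223.6364 mcg/min × 60 min/hr = 13418.18 mcg/hr
Concentration = 289 mg ÷ 134 mL = 2.156716 mg/mL = 2156.716 mcg/mL
Rate = 13418.18 mcg/hr ÷ 2156.716 mcg/mL = 6.221579 mL/hr
Volume infused so far = 6.221579 mL/hr × 2.2 hr = 13.68747 mL
Volume remaining = 134 − 13.68747 = 120.3125 mL
New rate:
Dose = 6 mcg/kg/min × 55.90909 kg = 335.4545 mcg/min
335.4545 mcg/min × 60 min/hr = 20127.27 mcg/hr
Rate = 20127.27 mcg/hr ÷ 2156.716 mcg/mL = 9.332369 mL/hr
Time remaining = 120.3125 mL ÷ 9.332369 mL/hr = 12.89196 hr

12.9 hours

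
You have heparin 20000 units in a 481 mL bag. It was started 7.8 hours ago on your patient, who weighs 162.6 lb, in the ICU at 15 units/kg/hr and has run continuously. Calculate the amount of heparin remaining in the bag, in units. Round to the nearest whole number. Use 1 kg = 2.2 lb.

11353 units

Weight = 162.6 lb ÷ 2.2 lb/kg = 73.90909 kg
Dose = 15 units/kg/hr × 73.90909 kg = 1108.636 units/hr
Concentration = 20000 units ÷ 481 mL = 41.58004 units/mL
Rate = 1108.636 units/hr ÷ 41.58004 units/mL = 26.6627 mL/hr
Volume infused = 26.6627 mL/hr × 7.8 hr = 207.9691 mL
Volume remaining = 481 − 207.9691 = 273.0309 mL
Drug remaining = 273.0309 mL × 41.58004 units/mL = 11352.64 units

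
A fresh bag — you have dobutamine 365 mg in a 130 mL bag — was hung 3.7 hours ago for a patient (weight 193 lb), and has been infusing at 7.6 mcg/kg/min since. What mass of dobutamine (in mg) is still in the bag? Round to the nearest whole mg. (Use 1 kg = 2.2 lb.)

217 mg

Weight = 193 lb ÷ 2.2 lb/kg = 87.72727 kg
Dose = 7.6 mcg/kg/min × 87.72727 kg = 666.7273 mcg/min
666.7273 mcg/min × 60 min/hr = 40003.64 mcg/hr
Concentration = 365 mg ÷ 130 mL = 2.807692 mg/mL = 2807.692 mcg/mL
Rate = 40003.64 mcg/hr ÷ 2807.692 mcg/mL = 14.24787 mL/hr
Volume infused = 14.24787 mL/hr × 3.7 hr = 52.71712 mL
Volume remaining = 130 − 52.71712 = 77.28288 mL
Drug remaining = 77.28288 mL × 2807.692 mcg/mL = 216986.5 mcg = 216.9865 mg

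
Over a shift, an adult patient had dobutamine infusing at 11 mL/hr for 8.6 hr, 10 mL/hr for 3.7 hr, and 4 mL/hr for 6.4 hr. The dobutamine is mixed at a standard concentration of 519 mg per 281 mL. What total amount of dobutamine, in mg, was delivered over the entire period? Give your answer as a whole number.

290 mg

Concentration = 519 mg ÷ 281 mL = 1.846975 mg/mL
Stage 1: 11 mL/hr × 8.6 hr = 94.6 mL → 94.6 mL × 1.846975 mg/mL = 174.7238 mg
Stage 2: 10 mL/hr × 3.7 hr = 37 mL → 37 mL × 1.846975 mg/mL = 68.33808 mg
Stage 3: 4 mL/hr × 6.4 hr = 25.6 mL → 25.6 mL × 1.846975 mg/mL = 47.28256 mg
Total = 174.7238 + 68.33808 + 47.28256 = 290.3445 mg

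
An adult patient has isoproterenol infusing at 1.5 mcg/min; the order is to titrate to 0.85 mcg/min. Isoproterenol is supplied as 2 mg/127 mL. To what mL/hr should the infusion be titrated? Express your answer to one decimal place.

3.2 mL/hr

0.85 mcg/min × 60 min/hr = 51 mcg/hr
Concentration = 2 mg ÷ 127 mL = 0.01574803 mg/mL = 15.74803 mcg/mL
Rate = 51 mcg/hr ÷ 15.74803 mcg/mL = 3.2385 mL/hr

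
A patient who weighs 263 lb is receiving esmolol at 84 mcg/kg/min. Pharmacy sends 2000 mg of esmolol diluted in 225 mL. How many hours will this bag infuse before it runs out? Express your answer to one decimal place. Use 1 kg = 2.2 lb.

3.3 hours

Weight = 263 lb ÷ 2.2 lb/kg = 119.5455 kg
Dose = 84 mcg/kg/min × 119.5455 kg = 10041.82 mcg/min
10041.82 mcg/min × 60 min/hr = 602509.1 mcg/hr
Concentration = 2000 mg ÷ 225 mL = 8.888889 mg/mL = 8888.889 mcg/mL
Rate = 602509.1 mcg/hr ÷ 8888.889 mcg/mL = 67.78227 mL/hr
Duration = 225 mL ÷ 67.78227 mL/hr = 3.319452 hr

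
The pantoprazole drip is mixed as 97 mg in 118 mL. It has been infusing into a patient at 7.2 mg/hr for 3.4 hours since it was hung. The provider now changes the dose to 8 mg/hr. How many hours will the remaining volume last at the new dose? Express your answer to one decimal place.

Initial rate:
Concentration = 97 mg ÷ 118 mL = 0.8220339 mg/mL
Rate = 7.2 mg/hr ÷ 0.8220339 mg/mL = 8.758763 mL/hr
Volume infused so far = 8.758763 mL/hr × 3.4 hr = 29.77979 mL
Volume remaining = 118 − 29.77979 = 88.22021 mL
New rate:
Rate = 8 mg/hr ÷ 0.8220339 mg/mL = 9.731959 mL/hr
Time remaining = 88.22021 mL ÷ 9.731959 mL/hr = 9.065 hr

9.1 hours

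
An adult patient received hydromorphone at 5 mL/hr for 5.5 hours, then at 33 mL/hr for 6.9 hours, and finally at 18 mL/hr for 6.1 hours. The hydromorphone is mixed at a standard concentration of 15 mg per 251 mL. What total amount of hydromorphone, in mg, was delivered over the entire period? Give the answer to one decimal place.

21.8 mg

Concentration = 15 mg ÷ 251 mL = 0.05976096 mg/mL
Stage 1: 5 mL/hr × 5.5 hr = 27.5 mL → 27.5 mL × 0.05976096 mg/mL = 1.643426 mg
Stage 2: 33 mL/hr × 6.9 hr = 227.7 mL → 227.7 mL × 0.05976096 mg/mL = 13.60757 mg
Stage 3: 18 mL/hr × 6.1 hr = 109.8 mL → 109.8 mL × 0.05976096 mg/mL = 6.561753 mg
Total = 1.643426 + 13.60757 + 6.561753 = 21.81275 mg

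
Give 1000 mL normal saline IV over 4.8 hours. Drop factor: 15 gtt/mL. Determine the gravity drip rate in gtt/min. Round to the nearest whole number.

52 gtt/min

1000 mL ÷ (4.8 hr × 60 = 288 min) = 3.472222 mL/min
3.472222 mL/min × 15 gtt/mL = 52.08333 gtt/min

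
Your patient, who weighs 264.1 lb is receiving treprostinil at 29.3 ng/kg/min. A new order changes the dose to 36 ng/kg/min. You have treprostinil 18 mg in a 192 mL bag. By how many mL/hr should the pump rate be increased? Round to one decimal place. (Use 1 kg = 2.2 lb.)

At the current dose:
Weight = 264.1 lb ÷ 2.2 lb/kg = 120.0455 kg
Dose = 29.3 ng/kg/min × 120.0455 kg = 3517.332 ng/min
3517.332 ng/min × 60 min/hr = 211039.9 ng/hr
Concentration = 18 mg ÷ 192 mL = 0.09375 mg/mL = 93750 ng/mL
Rate = 211039.9 ng/hr ÷ 93750 ng/mL = 2.251092 mL/hr
At the new dose:
Dose = 36 ng/kg/min × 120.0455 kg = 4321.636 ng/min
4321.636 ng/min × 60 min/hr = 259298.2 ng/hr
Rate = 259298.2 ng/hr ÷ 93750 ng/mL = 2.765847 mL/hr
Change = 2.765847 − 2.251092 = 0.5147549 mL/hr → 0.5147549 mL/hr increase

0.5 mL/hr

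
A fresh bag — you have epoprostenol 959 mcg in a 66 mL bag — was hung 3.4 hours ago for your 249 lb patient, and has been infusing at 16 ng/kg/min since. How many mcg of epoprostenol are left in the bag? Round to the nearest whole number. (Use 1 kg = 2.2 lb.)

Weight = 249 lb ÷ 2.2 lb/kg = 113.1818 kg
Dose = 16 ng/kg/min × 113.1818 kg = 1810.909 ng/min
1810.909 ng/min × 60 min/hr = 108654.5 ng/hr
Concentration = 959 mcg ÷ 66 mL = 14.5303 mcg/mL = 14530.3 ng/mL
Rate = 108654.5 ng/hr ÷ 14530.3 ng/mL = 7.477789 mL/hr
Volume infused = 7.477789 mL/hr × 3.4 hr = 25.42448 mL
Volume remaining = 66 − 25.42448 = 40.57552 mL
Drug remaining = 40.57552 mL × 14530.3 ng/mL = 589574.5 ng = 589.5745 mcg

590 mcg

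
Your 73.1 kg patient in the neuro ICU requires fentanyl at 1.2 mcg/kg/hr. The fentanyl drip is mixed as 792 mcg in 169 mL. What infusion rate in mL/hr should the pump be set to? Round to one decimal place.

18.7 mL/hr

Dose = 1.2 mcg/kg/hr × 73.1 kg = 87.72 mcg/hr
Concentration = 792 mcg ÷ 169 mL = 4.686391 mcg/mL
Rate = 87.72 mcg/hr ÷ 4.686391 mcg/mL = 18.71803 mL/hr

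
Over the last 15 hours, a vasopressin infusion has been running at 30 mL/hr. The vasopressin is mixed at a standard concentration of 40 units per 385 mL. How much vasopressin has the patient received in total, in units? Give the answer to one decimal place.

46.8 units

Concentration = 40 units ÷ 385 mL = 0.1038961 units/mL
Drug rate = 30 mL/hr × 0.1038961 units/mL = 3.116883 units/hr
Total = 3.116883 units/hr × 15 hr = 46.75325 units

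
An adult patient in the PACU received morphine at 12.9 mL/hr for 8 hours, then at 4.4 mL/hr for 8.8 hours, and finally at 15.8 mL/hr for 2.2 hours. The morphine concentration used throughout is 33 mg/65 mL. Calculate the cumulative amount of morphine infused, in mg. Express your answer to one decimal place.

89.7 mg

Concentration = 33 mg ÷ 65 mL = 0.5076923 mg/mL
Stage 1: 12.9 mL/hr × 8 hr = 103.2 mL → 103.2 mL × 0.5076923 mg/mL = 52.39385 mg
Stage 2: 4.4 mL/hr × 8.8 hr = 38.72 mL → 38.72 mL × 0.5076923 mg/mL = 19.65785 mg
Stage 3: 15.8 mL/hr × 2.2 hr = 34.76 mL → 34.76 mL × 0.5076923 mg/mL = 17.64738 mg
Total = 52.39385 + 19.65785 + 17.64738 = 89.69908 mg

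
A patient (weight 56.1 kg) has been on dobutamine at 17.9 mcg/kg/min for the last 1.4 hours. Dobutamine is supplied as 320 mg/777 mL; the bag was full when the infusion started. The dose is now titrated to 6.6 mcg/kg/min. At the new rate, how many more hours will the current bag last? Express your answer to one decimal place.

Initial rate:
Dose = 17.9 mcg/kg/min × 56.1 kg = 1004.19 mcg/min
1004.19 mcg/min × 60 min/hr = 60251.4 mcg/hr
Concentration = 320 mg ÷ 777 mL = 0.4118404 mg/mL = 411.8404 mcg/mL
Rate = 60251.4 mcg/hr ÷ 411.8404 mcg/mL = 146.2979 mL/hr
Volume infused so far = 146.2979 mL/hr × 1.4 hr = 204.8171 mL
Volume remaining = 777 − 204.8171 = 572.1829 mL
New rate:
Dose = 6.6 mcg/kg/min × 56.1 kg = 370.26 mcg/min
370.26 mcg/min × 60 min/hr = 22215.6 mcg/hr
Rate = 22215.6 mcg/hr ÷ 411.8404 mcg/mL = 53.94225 mL/hr
Time remaining = 572.1829 mL ÷ 53.94225 mL/hr = 10.60732 hr

10.6 hours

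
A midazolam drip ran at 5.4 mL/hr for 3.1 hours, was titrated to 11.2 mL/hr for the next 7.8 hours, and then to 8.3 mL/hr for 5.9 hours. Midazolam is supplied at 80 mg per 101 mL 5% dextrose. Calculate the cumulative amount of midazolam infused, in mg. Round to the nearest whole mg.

121 mg

Concentration = 80 mg ÷ 101 mL = 0.7920792 mg/mL
Stage 1: 5.4 mL/hr × 3.1 hr = 16.74 mL → 16.74 mL × 0.7920792 mg/mL = 13.25941 mg
Stage 2: 11.2 mL/hr × 7.8 hr = 87.36 mL → 87.36 mL × 0.7920792 mg/mL = 69.19604 mg
Stage 3: 8.3 mL/hr × 5.9 hr = 48.97 mL → 48.97 mL × 0.7920792 mg/mL = 38.78812 mg
Total = 13.25941 + 69.19604 + 38.78812 = 121.2436 mg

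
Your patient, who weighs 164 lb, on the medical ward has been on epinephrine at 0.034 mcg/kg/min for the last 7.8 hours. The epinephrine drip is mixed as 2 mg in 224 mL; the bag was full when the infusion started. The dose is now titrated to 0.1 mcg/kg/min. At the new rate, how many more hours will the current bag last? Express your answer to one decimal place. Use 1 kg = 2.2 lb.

Initial rate:
Weight = 164 lb ÷ 2.2 lb/kg = 74.54545 kg
Dose = 0.034 mcg/kg/min × 74.54545 kg = 2.534545 mcg/min
2.534545 mcg/min × 60 min/hr = 152.0727 mcg/hr
Concentration = 2 mg ÷ 224 mL = 0.008928571 mg/mL = 8.928571 mcg/mL
Rate = 152.0727 mcg/hr ÷ 8.928571 mcg/mL = 17.03215 mL/hr
Volume infused so far = 17.03215 mL/hr × 7.8 hr = 132.8507 mL
Volume remaining = 224 − 132.8507 = 91.14927 mL
New rate:
Dose = 0.1 mcg/kg/min × 74.54545 kg = 7.454545 mcg/min
7.454545 mcg/min × 60 min/hr = 447.2727 mcg/hr
Rate = 447.2727 mcg/hr ÷ 8.928571 mcg/mL = 50.09455 mL/hr
Time remaining = 91.14927 mL ÷ 50.09455 mL/hr = 1.819545 hr

1.8 hours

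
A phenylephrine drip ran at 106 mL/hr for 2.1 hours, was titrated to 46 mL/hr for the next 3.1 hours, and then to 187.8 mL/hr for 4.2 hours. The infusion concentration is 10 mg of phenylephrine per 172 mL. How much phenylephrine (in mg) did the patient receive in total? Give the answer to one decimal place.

Concentration = 10 mg ÷ 172 mL = 0.05813953 mg/mL
Stage 1: 106 mL/hr × 2.1 hr = 222.6 mL → 222.6 mL × 0.05813953 mg/mL = 12.94186 mg
Stage 2: 46 mL/hr × 3.1 hr = 142.6 mL → 142.6 mL × 0.05813953 mg/mL = 8.290698 mg
Stage 3: 187.8 mL/hr × 4.2 hr = 788.76 mL → 788.76 mL × 0.05813953 mg/mL = 45.85814 mg
Total = 12.94186 + 8.290698 + 45.85814 = 67.0907 mg

67.1 mg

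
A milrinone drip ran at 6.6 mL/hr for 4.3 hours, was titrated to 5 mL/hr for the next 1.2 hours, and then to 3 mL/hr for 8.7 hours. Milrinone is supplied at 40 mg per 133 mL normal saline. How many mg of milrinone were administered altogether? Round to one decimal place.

Concentration = 40 mg ÷ 133 mL = 0.3007519 mg/mL
Stage 1: 6.6 mL/hr × 4.3 hr = 28.38 mL → 28.38 mL × 0.3007519 mg/mL = 8.535338 mg
Stage 2: 5 mL/hr × 1.2 hr = 6 mL → 6 mL × 0.3007519 mg/mL = 1.804511 mg
Stage 3: 3 mL/hr × 8.7 hr = 26.1 mL → 26.1 mL × 0.3007519 mg/mL = 7.849624 mg
Total = 8.535338 + 1.804511 + 7.849624 = 18.18947 mg

18.2 mg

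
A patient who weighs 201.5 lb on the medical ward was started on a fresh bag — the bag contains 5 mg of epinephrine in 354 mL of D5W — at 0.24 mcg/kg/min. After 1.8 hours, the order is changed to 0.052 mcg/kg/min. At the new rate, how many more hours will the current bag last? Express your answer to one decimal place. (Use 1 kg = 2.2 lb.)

Initial rate:
Weight = 201.5 lb ÷ 2.2 lb/kg = 91.59091 kg
Dose = 0.24 mcg/kg/min × 91.59091 kg = 21.98182 mcg/min
21.98182 mcg/min × 60 min/hr = 1318.909 mcg/hr
Concentration = 5 mg ÷ 354 mL = 0.01412429 mg/mL = 14.12429 mcg/mL
Rate = 1318.909 mcg/hr ÷ 14.12429 mcg/mL = 93.37876 mL/hr
Volume infused so far = 93.37876 mL/hr × 1.8 hr = 168.0818 mL
Volume remaining = 354 − 168.0818 = 185.9182 mL
New rate:
Dose = 0.052 mcg/kg/min × 91.59091 kg = 4.762727 mcg/min
4.762727 mcg/min × 60 min/hr = 285.7636 mcg/hr
Rate = 285.7636 mcg/hr ÷ 14.12429 mcg/mL = 20.23207 mL/hr
Time remaining = 185.9182 mL ÷ 20.23207 mL/hr = 9.189285 hr

9.2 hours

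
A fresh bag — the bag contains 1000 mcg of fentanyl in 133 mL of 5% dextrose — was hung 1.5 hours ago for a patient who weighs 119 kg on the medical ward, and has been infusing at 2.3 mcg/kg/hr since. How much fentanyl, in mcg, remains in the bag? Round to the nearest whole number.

589 mcg

Dose = 2.3 mcg/kg/hr × 119 kg = 273.7 mcg/hr
Concentration = 1000 mcg ÷ 133 mL = 7.518797 mcg/mL
Rate = 273.7 mcg/hr ÷ 7.518797 mcg/mL = 36.4021 mL/hr
Volume infused = 36.4021 mL/hr × 1.5 hr = 54.60315 mL
Volume remaining = 133 − 54.60315 = 78.39685 mL
Drug remaining = 78.39685 mL × 7.518797 mcg/mL = 589.45 mcg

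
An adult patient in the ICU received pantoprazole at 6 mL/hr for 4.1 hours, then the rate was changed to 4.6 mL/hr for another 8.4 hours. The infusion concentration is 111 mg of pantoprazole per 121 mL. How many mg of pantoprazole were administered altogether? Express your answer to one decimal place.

Concentration = 111 mg ÷ 121 mL = 0.9173554 mg/mL
Stage 1: 6 mL/hr × 4.1 hr = 24.6 mL → 24.6 mL × 0.9173554 mg/mL = 22.56694 mg
Stage 2: 4.6 mL/hr × 8.4 hr = 38.64 mL → 38.64 mL × 0.9173554 mg/mL = 35.44661 mg
Total = 22.56694 + 35.44661 = 58.01355 mg

58.0 mg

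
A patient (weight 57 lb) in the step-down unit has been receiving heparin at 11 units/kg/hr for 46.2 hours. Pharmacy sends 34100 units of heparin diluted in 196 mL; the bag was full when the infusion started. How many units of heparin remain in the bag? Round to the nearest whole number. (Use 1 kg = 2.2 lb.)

Weight = 57 lb ÷ 2.2 lb/kg = 25.90909 kg
Dose = 11 units/kg/hr × 25.90909 kg = 285 units/hr
Concentration = 34100 units ÷ 196 mL = 173.9796 units/mL
Rate = 285 units/hr ÷ 173.9796 units/mL = 1.638123 mL/hr
Volume infused = 1.638123 mL/hr × 46.2 hr = 75.68129 mL
Volume remaining = 196 − 75.68129 = 120.3187 mL
Drug remaining = 120.3187 mL × 173.9796 units/mL = 20933 units

20933 units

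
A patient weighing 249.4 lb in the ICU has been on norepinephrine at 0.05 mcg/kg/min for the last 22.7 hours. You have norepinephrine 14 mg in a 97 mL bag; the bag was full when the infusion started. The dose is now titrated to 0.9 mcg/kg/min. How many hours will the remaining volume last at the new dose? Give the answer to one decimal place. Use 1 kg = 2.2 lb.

Initial rate:
Weight = 249.4 lb ÷ 2.2 lb/kg = 113.3636 kg
Dose = 0.05 mcg/kg/min × 113.3636 kg = 5.668182 mcg/min
5.668182 mcg/min × 60 min/hr = 340.0909 mcg/hr
Concentration = 14 mg ÷ 97 mL = 0.1443299 mg/mL = 144.3299 mcg/mL
Rate = 340.0909 mcg/hr ÷ 144.3299 mcg/mL = 2.356344 mL/hr
Volume infused so far = 2.356344 mL/hr × 22.7 hr = 53.48901 mL
Volume remaining = 97 − 53.48901 = 43.51099 mL
New rate:
Dose = 0.9 mcg/kg/min × 113.3636 kg = 102.0273 mcg/min
102.0273 mcg/min × 60 min/hr = 6121.636 mcg/hr
Rate = 6121.636 mcg/hr ÷ 144.3299 mcg/mL = 42.41419 mL/hr
Time remaining = 43.51099 mL ÷ 42.41419 mL/hr = 1.025859 hr

1.0 hours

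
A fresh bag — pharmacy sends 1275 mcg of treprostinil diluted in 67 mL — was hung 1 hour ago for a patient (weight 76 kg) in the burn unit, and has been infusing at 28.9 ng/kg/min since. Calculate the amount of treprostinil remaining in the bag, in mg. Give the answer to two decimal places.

1.14 mg

Dose = 28.9 ng/kg/min × 76 kg = 2196.4 ng/min
2196.4 ng/min × 60 min/hr = 131784 ng/hr
Concentration = 1275 mcg ÷ 67 mL = 19.02985 mcg/mL = 19029.85 ng/mL
Rate = 131784 ng/hr ÷ 19029.85 ng/mL = 6.92512 mL/hr
Volume infused = 6.92512 mL/hr × 1 hr = 6.92512 mL
Volume remaining = 67 − 6.92512 = 60.07488 mL
Drug remaining = 60.07488 mL × 19029.85 ng/mL = 1143216 ng = 1.143216 mg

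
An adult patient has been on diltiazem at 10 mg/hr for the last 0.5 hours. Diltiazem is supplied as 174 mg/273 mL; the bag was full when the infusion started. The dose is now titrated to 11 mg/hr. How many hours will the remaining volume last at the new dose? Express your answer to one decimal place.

15.4 hours

Initial rate:
Concentration = 174 mg ÷ 273 mL = 0.6373626 mg/mL
Rate = 10 mg/hr ÷ 0.6373626 mg/mL = 15.68966 mL/hr
Volume infused so far = 15.68966 mL/hr × 0.5 hr = 7.844828 mL
Volume remaining = 273 − 7.844828 = 265.1552 mL
New rate:
Rate = 11 mg/hr ÷ 0.6373626 mg/mL = 17.25862 mL/hr
Time remaining = 265.1552 mL ÷ 17.25862 mL/hr = 15.36364 hr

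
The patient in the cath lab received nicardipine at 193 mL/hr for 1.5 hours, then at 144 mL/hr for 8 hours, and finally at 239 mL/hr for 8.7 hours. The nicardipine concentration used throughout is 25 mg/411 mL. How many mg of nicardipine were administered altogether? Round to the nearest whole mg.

Concentration = 25 mg ÷ 411 mL = 0.06082725 mg/mL
Stage 1: 193 mL/hr × 1.5 hr = 289.5 mL → 289.5 mL × 0.06082725 mg/mL = 17.60949 mg
Stage 2: 144 mL/hr × 8 hr = 1152 mL → 1152 mL × 0.06082725 mg/mL = 70.07299 mg
Stage 3: 239 mL/hr × 8.7 hr = 2079.3 mL → 2079.3 mL × 0.06082725 mg/mL = 126.4781 mg
Total = 17.60949 + 70.07299 + 126.4781 = 214.1606 mg

214 mg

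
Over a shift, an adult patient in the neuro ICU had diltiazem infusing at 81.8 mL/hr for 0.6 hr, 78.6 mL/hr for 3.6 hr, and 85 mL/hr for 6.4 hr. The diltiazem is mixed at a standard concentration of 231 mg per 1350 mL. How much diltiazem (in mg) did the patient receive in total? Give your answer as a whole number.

150 mg

Concentration = 231 mg ÷ 1350 mL = 0.1711111 mg/mL
Stage 1: 81.8 mL/hr × 0.6 hr = 49.08 mL → 49.08 mL × 0.1711111 mg/mL = 8.398133 mg
Stage 2: 78.6 mL/hr × 3.6 hr = 282.96 mL → 282.96 mL × 0.1711111 mg/mL = 48.4176 mg
Stage 3: 85 mL/hr × 6.4 hr = 544 mL → 544 mL × 0.1711111 mg/mL = 93.08444 mg
Total = 8.398133 + 48.4176 + 93.08444 = 149.9002 mg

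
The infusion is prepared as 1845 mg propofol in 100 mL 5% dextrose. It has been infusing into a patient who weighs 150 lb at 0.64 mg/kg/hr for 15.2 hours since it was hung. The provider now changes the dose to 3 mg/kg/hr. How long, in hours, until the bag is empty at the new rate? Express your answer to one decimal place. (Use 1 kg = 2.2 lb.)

Initial rate:
Weight = 150 lb ÷ 2.2 lb/kg = 68.18182 kg
Dose = 0.64 mg/kg/hr × 68.18182 kg = 43.63636 mg/hr
Concentration = 1845 mg ÷ 100 mL = 18.45 mg/mL
Rate = 43.63636 mg/hr ÷ 18.45 mg/mL = 2.365115 mL/hr
Volume infused so far = 2.365115 mL/hr × 15.2 hr = 35.94974 mL
Volume remaining = 100 − 35.94974 = 64.05026 mL
New rate:
Dose = 3 mg/kg/hr × 68.18182 kg = 204.5455 mg/hr
Rate = 204.5455 mg/hr ÷ 18.45 mg/mL = 11.08647 mL/hr
Time remaining = 64.05026 mL ÷ 11.08647 mL/hr = 5.777333 hr

5.8 hours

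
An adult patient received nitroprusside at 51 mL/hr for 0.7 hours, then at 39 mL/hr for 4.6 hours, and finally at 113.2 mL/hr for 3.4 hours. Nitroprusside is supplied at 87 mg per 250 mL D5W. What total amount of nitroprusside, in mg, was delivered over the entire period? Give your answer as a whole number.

Concentration = 87 mg ÷ 250 mL = 0.348 mg/mL
Stage 1: 51 mL/hr × 0.7 hr = 35.7 mL → 35.7 mL × 0.348 mg/mL = 12.4236 mg
Stage 2: 39 mL/hr × 4.6 hr = 179.4 mL → 179.4 mL × 0.348 mg/mL = 62.4312 mg
Stage 3: 113.2 mL/hr × 3.4 hr = 384.88 mL → 384.88 mL × 0.348 mg/mL = 133.9382 mg
Total = 12.4236 + 62.4312 + 133.9382 = 208.793 mg

209 mg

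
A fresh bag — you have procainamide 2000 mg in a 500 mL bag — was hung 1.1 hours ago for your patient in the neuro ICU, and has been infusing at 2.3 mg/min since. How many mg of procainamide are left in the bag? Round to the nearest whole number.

1848 mg

2.3 mg/min × 60 min/hr = 138 mg/hr
Concentration = 2000 mg ÷ 500 mL = 4 mg/mL
Rate = 138 mg/hr ÷ 4 mg/mL = 34.5 mL/hr
Volume infused = 34.5 mL/hr × 1.1 hr = 37.95 mL
Volume remaining = 500 − 37.95 = 462.05 mL
Drug remaining = 462.05 mL × 4 mg/mL = 1848.2 mg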